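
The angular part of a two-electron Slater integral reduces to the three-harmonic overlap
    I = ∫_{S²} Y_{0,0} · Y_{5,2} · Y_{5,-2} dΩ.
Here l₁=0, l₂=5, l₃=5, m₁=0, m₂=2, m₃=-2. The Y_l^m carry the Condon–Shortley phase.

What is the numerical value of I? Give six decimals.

0.282095

Rules hold: Σm=0, L=10 even, 5≤5≤5.
N = 1·11·11 = 121
Δ = 0!·0!·10!/11! = 1/11
Racah Σ t=0..0: t=0:+1/14400 = 1/14400
⇒ 3j(0 5 5; 0 0 0)² = 1/11, sgn -1
Racah Σ t=0..0: t=0:+1/30240 = 1/30240
⇒ 3j(0 5 5; 0 2 -2)² = 1/11, sgn -1
4πI² = N·(3j₀)²·(3jₘ)² = 1/1
I = +1·√(1/4π) = 0.28209479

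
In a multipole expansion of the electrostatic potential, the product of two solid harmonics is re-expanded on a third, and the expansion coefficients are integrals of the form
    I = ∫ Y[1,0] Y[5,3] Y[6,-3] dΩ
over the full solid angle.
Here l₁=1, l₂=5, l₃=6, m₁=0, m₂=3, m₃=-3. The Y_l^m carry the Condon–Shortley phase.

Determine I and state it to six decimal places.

Rules hold: Σm=0, L=12 even, 4≤6≤6.
N = 3·11·13 = 429
Δ = 0!·2!·10!/13! = 1/858
Racah Σ t=0..0: t=0:+1/14400 = 1/14400
⇒ 3j(1 5 6; 0 0 0)² = 6/143, sgn +1
Racah Σ t=0..0: t=0:+1/80640 = 1/80640
⇒ 3j(1 5 6; 0 3 -3)² = 9/286, sgn -1
4πI² = N·(3j₀)²·(3jₘ)² = 81/143
I = -1·√(0.566434/4π) = -0.21230956

-0.212310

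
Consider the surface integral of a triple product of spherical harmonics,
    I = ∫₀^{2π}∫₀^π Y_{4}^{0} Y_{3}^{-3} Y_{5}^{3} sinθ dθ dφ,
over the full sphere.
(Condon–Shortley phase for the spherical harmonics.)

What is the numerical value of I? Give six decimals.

Rules hold: Σm=0, L=12 even, 1≤5≤7.
N = 9·7·11 = 693
Δ = 2!·6!·4!/13! = 1/180180
Racah Σ t=0..2: t=0:+1/576 t=1:−1/144 t=2:+1/576 = -1/288
⇒ 3j(4 3 5; 0 0 0)² = 20/1001, sgn +1
Racah Σ t=0..0: t=0:+1/2304 = 1/2304
⇒ 3j(4 3 5; 0 -3 3)² = 5/143, sgn +1
4πI² = N·(3j₀)²·(3jₘ)² = 900/1859
I = +1·√(0.484131/4π) = 0.19628026

0.196280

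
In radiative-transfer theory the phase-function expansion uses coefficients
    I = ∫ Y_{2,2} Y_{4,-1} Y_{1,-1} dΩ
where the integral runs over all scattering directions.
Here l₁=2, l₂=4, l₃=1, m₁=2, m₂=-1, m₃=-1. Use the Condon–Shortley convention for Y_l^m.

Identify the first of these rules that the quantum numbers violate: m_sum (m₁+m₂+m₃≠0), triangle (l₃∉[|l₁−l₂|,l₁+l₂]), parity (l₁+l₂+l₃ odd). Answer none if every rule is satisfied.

Σmᵢ = 0  ✓
l₃∈[|l₁−l₂|,l₁+l₂]=[2,6], have l₃=1  ✗
Σlᵢ = 7 ⇒ odd

triangle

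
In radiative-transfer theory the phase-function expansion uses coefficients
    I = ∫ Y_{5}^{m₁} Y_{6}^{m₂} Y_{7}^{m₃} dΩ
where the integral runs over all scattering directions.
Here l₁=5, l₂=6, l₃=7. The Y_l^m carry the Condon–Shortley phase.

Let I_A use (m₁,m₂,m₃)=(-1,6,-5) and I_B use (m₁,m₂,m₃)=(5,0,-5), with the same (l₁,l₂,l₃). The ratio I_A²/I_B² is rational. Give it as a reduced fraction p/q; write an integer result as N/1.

Same 5,6,7: normalisation and zero-m 3j drop out of the ratio.
A: Δ: 4! 6! 8! / 19! → 1/174594420; sum: t=4:+1/46448640 = 1/46448640; 3j²(5 6 7; -1 6 -5) = Δ·Π!·Σ² = 2475/117572  (sign +1)
B: Δ: 4! 6! 8! / 19! → 1/174594420; sum: t=0:+1/24883200 = 1/24883200; 3j²(5 6 7; 5 0 -5) = Δ·Π!·Σ² = 70/4199  (sign +1)
I_A²/I_B² = (2475/117572)/(70/4199) = 495/392

495/392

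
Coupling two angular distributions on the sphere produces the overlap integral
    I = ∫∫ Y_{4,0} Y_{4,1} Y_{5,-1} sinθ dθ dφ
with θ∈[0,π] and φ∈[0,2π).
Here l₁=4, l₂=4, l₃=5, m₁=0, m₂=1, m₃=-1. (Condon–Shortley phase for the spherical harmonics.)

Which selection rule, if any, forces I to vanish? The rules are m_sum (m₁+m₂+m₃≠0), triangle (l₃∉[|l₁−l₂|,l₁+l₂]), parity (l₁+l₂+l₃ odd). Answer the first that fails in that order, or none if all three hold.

m₁+m₂+m₃ = 0 + 1 − 1 = 0  ✓
triangle: |4−4|=0 ≤ l₃=5 ≤ 4+4=8  ✓
parity: l₁+l₂+l₃ = 13 is odd  ✗

parity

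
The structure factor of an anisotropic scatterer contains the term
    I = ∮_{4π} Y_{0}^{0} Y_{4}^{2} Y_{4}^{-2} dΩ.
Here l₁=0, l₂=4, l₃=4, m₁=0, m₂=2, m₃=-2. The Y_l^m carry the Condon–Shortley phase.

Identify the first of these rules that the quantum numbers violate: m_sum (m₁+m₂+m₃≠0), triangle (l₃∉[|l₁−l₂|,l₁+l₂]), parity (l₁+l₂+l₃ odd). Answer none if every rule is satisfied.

none

Σmᵢ = 0  ✓
l₃∈[|l₁−l₂|,l₁+l₂]=[4,4], have l₃=4  ✓
Σlᵢ = 8 ⇒ even  ✓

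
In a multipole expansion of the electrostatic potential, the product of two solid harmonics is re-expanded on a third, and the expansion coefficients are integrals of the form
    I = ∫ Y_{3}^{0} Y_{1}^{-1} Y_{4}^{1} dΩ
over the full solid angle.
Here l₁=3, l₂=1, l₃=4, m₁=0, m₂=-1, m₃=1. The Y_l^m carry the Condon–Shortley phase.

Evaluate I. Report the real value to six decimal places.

-0.194664

m-sum 0 ✓  L=8 even ✓  2≤4≤4 ✓
Π(2lᵢ+1) = 7×3×9 = 189
triangle coeff Δ(3,1,4) = 1/252
Σ_t [0,0]: t=0:+1/36 = 1/36
(3j)²=4/63 [(3 1 4; 0 0 0)], sign=+1
Σ_t [0,0]: t=0:+1/72 = 1/72
(3j)²=5/126 [(3 1 4; 0 -1 1)], sign=-1
⇒ 4πI² = 10/21
I = (-1)√(10/21/(4π)) = -0.19466390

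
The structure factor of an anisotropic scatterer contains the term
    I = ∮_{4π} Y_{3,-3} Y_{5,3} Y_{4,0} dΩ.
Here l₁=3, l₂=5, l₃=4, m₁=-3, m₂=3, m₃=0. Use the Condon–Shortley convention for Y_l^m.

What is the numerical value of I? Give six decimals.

0.196280

Rules hold: Σm=0, L=12 even, 2≤4≤8.
N = 7·11·9 = 693
Δ = 4!·2!·6!/13! = 1/180180
Racah Σ t=1..3: t=1:−1/576 t=2:+1/144 t=3:−1/576 = 1/288
⇒ 3j(3 5 4; 0 0 0)² = 20/1001, sgn +1
Racah Σ t=4..4: t=4:+1/2304 = 1/2304
⇒ 3j(3 5 4; -3 3 0)² = 5/143, sgn +1
4πI² = N·(3j₀)²·(3jₘ)² = 900/1859
I = +1·√(0.484131/4π) = 0.19628026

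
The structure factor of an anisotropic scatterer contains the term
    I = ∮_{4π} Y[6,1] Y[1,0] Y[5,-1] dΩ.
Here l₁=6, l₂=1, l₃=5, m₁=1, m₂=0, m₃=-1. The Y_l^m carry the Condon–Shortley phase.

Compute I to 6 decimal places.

-0.241725

m-sum 0 ✓  L=12 even ✓  5≤5≤7 ✓
Π(2lᵢ+1) = 13×3×11 = 429
triangle coeff Δ(6,1,5) = 1/858
Σ_t [1,1]: t=1:−1/14400 = -1/14400
(3j)²=6/143 [(6 1 5; 0 0 0)], sign=+1
Σ_t [1,1]: t=1:−1/17280 = -1/17280
(3j)²=35/858 [(6 1 5; 1 0 -1)], sign=-1
⇒ 4πI² = 105/143
I = (-1)√(105/143/(4π)) = -0.24172507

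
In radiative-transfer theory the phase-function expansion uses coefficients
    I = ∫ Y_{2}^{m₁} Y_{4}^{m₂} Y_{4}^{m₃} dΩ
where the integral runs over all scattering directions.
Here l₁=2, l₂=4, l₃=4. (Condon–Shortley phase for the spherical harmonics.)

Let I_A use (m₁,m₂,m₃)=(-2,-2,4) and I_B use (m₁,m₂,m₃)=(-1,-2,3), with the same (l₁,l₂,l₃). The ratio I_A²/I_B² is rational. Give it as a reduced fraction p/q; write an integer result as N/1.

Shared (l₁,l₂,l₃)=(2,4,4): N and (l;000)² cancel in I_A²/I_B².
A: Δ = 2!·2!·6!/11! = 1/13860; Racah Σ t=2..2: t=2:+1/2880 = 1/2880; ⇒ 3j(2 4 4; -2 -2 4)² = 2/165, sgn +1
B: Δ = 2!·2!·6!/11! = 1/13860; Racah Σ t=1..2: t=1:−1/240 t=2:+1/1440 = -1/288; ⇒ 3j(2 4 4; -1 -2 3)² = 5/132, sgn +1
I_A²/I_B² = (2/165)/(5/132) = 8/25

8/25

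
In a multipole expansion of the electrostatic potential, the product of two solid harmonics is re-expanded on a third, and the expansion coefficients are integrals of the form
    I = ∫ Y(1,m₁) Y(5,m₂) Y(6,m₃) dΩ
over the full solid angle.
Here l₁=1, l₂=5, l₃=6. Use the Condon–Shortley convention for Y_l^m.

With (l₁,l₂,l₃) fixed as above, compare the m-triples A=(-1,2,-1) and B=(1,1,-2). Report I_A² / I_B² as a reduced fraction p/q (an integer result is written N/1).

5/14

Same 1,5,6: normalisation and zero-m 3j drop out of the ratio.
A: Δ: 0! 2! 10! / 13! → 1/858; sum: t=0:+1/60480 = 1/60480; 3j²(1 5 6; -1 2 -1) = Δ·Π!·Σ² = 5/429  (sign -1)
B: Δ: 0! 2! 10! / 13! → 1/858; sum: t=0:+1/34560 = 1/34560; 3j²(1 5 6; 1 1 -2) = Δ·Π!·Σ² = 14/429  (sign +1)
I_A²/I_B² = (5/429)/(14/429) = 5/14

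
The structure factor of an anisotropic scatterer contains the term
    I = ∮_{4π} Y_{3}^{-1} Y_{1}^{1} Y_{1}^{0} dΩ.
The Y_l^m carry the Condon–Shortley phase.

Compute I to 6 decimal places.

0.000000

l₃=1 ∉ [2,4] — triangle fails ⇒ I = 0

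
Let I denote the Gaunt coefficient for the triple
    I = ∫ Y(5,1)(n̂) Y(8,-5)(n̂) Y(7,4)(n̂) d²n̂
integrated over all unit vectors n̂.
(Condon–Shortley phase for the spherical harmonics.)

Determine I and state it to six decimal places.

0.040568

Checks pass: Σm=0; 20 even; l₃=7∈[3,13].
(2·5+1)(2·8+1)(2·7+1) = 2805
Δ: 6! 4! 10! / 21! → 1/814773960
sum: t=1:−1/87091200 t=2:+1/4976640 t=3:−1/2073600 t=4:+1/4976640 t=5:−1/87091200 = -1/9676800
3j²(5 8 7; 0 0 0) = Δ·Π!·Σ² = 360/46189  (sign +1)
sum: t=0:+1/522547200 t=1:−1/58060800 t=2:+1/69672960 t=3:−1/783820800 = -1/447897600
3j²(5 8 7; 1 -5 4) = Δ·Π!·Σ² = 11/11628  (sign +1)
combine: 4πI² = 2805·360/46189·11/11628 = 1650/79781
take √, sign +1: I = 0.04056835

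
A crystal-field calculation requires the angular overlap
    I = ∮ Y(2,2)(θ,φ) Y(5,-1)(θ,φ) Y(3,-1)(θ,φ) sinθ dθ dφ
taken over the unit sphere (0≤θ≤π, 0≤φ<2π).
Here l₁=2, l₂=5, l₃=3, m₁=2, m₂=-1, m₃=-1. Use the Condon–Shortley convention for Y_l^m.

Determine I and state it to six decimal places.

-0.092802

m-sum 0 ✓  L=10 even ✓  3≤3≤7 ✓
Π(2lᵢ+1) = 5×11×7 = 385
triangle coeff Δ(2,5,3) = 1/2310
Σ_t [2,2]: t=2:+1/144 = 1/144
(3j)²=10/231 [(2 5 3; 0 0 0)], sign=-1
Σ_t [0,0]: t=0:+1/1152 = 1/1152
(3j)²=1/154 [(2 5 3; 2 -1 -1)], sign=+1
⇒ 4πI² = 25/231
I = (-1)√(25/231/(4π)) = -0.09280237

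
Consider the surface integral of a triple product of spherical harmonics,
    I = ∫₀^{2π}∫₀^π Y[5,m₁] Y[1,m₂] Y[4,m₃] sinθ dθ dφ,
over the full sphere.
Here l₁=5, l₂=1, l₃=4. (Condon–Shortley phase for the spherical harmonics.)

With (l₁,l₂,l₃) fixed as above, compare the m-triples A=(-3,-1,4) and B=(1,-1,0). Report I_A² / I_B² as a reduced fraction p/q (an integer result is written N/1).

1/15

Shared (l₁,l₂,l₃)=(5,1,4): N and (l;000)² cancel in I_A²/I_B².
A: Δ = 2!·8!·0!/11! = 1/495; Racah Σ t=0..0: t=0:+1/80640 = 1/80640; ⇒ 3j(5 1 4; -3 -1 4)² = 1/495, sgn +1
B: Δ = 2!·8!·0!/11! = 1/495; Racah Σ t=0..0: t=0:+1/1152 = 1/1152; ⇒ 3j(5 1 4; 1 -1 0)² = 1/33, sgn +1
I_A²/I_B² = (1/495)/(1/33) = 1/15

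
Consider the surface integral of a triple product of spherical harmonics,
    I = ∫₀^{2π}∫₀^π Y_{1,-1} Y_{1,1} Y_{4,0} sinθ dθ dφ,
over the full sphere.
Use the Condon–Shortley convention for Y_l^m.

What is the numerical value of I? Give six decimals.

0.000000

triangle: need 0≤l₃≤2, have 4; I=0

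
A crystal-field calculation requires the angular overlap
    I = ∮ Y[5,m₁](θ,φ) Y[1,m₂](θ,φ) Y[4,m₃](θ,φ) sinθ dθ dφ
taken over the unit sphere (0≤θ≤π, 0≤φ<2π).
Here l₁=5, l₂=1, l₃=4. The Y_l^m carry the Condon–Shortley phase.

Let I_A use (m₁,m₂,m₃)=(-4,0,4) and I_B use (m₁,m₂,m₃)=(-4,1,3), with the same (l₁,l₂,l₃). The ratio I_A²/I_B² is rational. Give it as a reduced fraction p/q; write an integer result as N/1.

Same 5,1,4: normalisation and zero-m 3j drop out of the ratio.
A: Δ: 2! 8! 0! / 11! → 1/495; sum: t=1:−1/40320 = -1/40320; 3j²(5 1 4; -4 0 4) = Δ·Π!·Σ² = 1/55  (sign -1)
B: Δ: 2! 8! 0! / 11! → 1/495; sum: t=2:+1/10080 = 1/10080; 3j²(5 1 4; -4 1 3) = Δ·Π!·Σ² = 4/55  (sign -1)
I_A²/I_B² = (1/55)/(4/55) = 1/4

1/4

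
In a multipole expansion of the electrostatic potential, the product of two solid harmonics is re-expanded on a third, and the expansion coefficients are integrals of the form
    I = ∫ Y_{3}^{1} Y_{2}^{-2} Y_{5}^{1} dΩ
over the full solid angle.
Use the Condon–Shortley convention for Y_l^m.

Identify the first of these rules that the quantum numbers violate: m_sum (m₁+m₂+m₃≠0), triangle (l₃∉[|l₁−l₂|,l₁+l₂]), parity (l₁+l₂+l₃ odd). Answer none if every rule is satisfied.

azimuthal sum: 1 − 2 + 1 = 0  ✓
1 ≤ 5 ≤ 5 (triangle on l)  ✓
L = 3 + 2 + 5 = 10 (even)  ✓

none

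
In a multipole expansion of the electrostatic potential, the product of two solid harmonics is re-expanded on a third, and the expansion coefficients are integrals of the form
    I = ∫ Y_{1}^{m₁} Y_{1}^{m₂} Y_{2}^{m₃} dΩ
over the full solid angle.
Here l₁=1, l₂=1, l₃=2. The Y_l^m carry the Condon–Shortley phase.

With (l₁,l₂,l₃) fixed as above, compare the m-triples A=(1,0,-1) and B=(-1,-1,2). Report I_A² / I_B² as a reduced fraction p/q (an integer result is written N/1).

Shared (l₁,l₂,l₃)=(1,1,2): N and (l;000)² cancel in I_A²/I_B².
A: Δ = 0!·2!·2!/5! = 1/30; Racah Σ t=0..0: t=0:+1/2 = 1/2; ⇒ 3j(1 1 2; 1 0 -1)² = 1/10, sgn -1
B: Δ = 0!·2!·2!/5! = 1/30; Racah Σ t=0..0: t=0:+1/4 = 1/4; ⇒ 3j(1 1 2; -1 -1 2)² = 1/5, sgn +1
I_A²/I_B² = (1/10)/(1/5) = 1/2

1/2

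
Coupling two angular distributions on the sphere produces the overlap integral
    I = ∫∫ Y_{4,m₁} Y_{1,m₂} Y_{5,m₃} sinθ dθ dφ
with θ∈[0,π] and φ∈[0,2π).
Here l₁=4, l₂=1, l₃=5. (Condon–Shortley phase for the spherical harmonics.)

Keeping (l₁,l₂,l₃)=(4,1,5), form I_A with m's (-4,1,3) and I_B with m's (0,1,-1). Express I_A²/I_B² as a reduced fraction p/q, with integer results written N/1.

1/15

l's match ⇒ only the (l;m) 3-j factors differ between A and B.
A: triangle coeff Δ(4,1,5) = 1/495; Σ_t [0,0]: t=0:+1/80640 = 1/80640; (3j)²=1/495 [(4 1 5; -4 1 3)], sign=+1
B: triangle coeff Δ(4,1,5) = 1/495; Σ_t [0,0]: t=0:+1/1152 = 1/1152; (3j)²=1/33 [(4 1 5; 0 1 -1)], sign=+1
I_A²/I_B² = (1/495)/(1/33) = 1/15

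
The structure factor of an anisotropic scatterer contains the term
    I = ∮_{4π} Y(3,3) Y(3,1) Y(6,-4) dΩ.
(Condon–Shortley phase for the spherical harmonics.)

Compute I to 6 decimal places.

0.171787

Checks pass: Σm=0; 12 even; l₃=6∈[0,6].
(2·3+1)(2·3+1)(2·6+1) = 637
Δ: 0! 6! 6! / 13! → 1/12012
sum: t=0:+1/1296 = 1/1296
3j²(3 3 6; 0 0 0) = Δ·Π!·Σ² = 100/3003  (sign +1)
sum: t=0:+1/34560 = 1/34560
3j²(3 3 6; 3 1 -4) = Δ·Π!·Σ² = 5/286  (sign +1)
combine: 4πI² = 637·100/3003·5/286 = 1750/4719
take √, sign +1: I = 0.17178653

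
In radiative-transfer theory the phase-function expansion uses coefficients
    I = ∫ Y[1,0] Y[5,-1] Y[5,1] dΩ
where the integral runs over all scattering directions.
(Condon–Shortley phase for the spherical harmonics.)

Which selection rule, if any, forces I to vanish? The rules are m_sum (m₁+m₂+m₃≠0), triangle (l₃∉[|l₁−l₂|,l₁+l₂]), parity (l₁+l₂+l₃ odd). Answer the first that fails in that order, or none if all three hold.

parity

azimuthal sum: 0 − 1 + 1 = 0  ✓
4 ≤ 5 ≤ 6 (triangle on l)  ✓
L = 1 + 5 + 5 = 11 (odd)  ✗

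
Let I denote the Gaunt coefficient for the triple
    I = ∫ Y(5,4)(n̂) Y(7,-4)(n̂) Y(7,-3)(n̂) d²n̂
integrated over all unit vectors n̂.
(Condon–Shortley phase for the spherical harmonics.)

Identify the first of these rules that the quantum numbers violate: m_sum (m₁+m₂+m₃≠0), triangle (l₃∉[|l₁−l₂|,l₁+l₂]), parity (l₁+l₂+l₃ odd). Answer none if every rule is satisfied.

m₁+m₂+m₃ = 4 − 4 − 3 = -3  ✗
triangle: |5−7|=2 ≤ l₃=7 ≤ 5+7=12
parity: l₁+l₂+l₃ = 19 is odd

m_sum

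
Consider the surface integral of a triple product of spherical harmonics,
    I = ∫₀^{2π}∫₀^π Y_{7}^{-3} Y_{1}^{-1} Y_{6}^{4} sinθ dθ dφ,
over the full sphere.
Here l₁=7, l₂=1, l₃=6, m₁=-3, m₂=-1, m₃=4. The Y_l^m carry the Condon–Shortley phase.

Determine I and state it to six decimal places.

Checks pass: Σm=0; 14 even; l₃=6∈[6,8].
(2·7+1)(2·1+1)(2·6+1) = 585
Δ: 2! 12! 0! / 15! → 1/1365
sum: t=1:−1/518400 = -1/518400
3j²(7 1 6; 0 0 0) = Δ·Π!·Σ² = 7/195  (sign -1)
sum: t=0:+1/14515200 = 1/14515200
3j²(7 1 6; -3 -1 4) = Δ·Π!·Σ² = 2/455  (sign +1)
combine: 4πI² = 585·7/195·2/455 = 6/65
take √, sign -1: I = -0.08570655

-0.085707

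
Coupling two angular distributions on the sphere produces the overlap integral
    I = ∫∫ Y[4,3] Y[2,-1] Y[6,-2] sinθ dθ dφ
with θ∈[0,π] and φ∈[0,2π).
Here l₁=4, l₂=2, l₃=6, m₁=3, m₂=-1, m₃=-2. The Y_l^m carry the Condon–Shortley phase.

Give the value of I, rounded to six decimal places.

0.089969

m-sum 0 ✓  L=12 even ✓  2≤6≤6 ✓
Π(2lᵢ+1) = 9×5×13 = 585
triangle coeff Δ(4,2,6) = 1/6435
Σ_t [0,0]: t=0:+1/2304 = 1/2304
(3j)²=5/143 [(4 2 6; 0 0 0)], sign=+1
Σ_t [0,0]: t=0:+1/30240 = 1/30240
(3j)²=32/6435 [(4 2 6; 3 -1 -2)], sign=+1
⇒ 4πI² = 160/1573
I = (+1)√(160/1573/(4π)) = 0.08996855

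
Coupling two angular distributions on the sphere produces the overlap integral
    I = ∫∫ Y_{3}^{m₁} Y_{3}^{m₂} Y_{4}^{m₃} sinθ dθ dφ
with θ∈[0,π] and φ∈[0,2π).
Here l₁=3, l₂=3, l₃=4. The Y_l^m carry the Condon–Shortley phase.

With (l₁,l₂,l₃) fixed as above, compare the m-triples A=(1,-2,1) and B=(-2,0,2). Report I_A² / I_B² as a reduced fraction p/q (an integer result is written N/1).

Shared (l₁,l₂,l₃)=(3,3,4): N and (l;000)² cancel in I_A²/I_B².
A: Δ = 2!·4!·4!/11! = 1/34650; Racah Σ t=0..1: t=0:+1/48 t=1:−1/144 = 1/72; ⇒ 3j(3 3 4; 1 -2 1)² = 16/693, sgn -1
B: Δ = 2!·4!·4!/11! = 1/34650; Racah Σ t=1..2: t=1:−1/96 t=2:+1/72 = 1/288; ⇒ 3j(3 3 4; -2 0 2)² = 1/462, sgn +1
I_A²/I_B² = (16/693)/(1/462) = 32/3

32/3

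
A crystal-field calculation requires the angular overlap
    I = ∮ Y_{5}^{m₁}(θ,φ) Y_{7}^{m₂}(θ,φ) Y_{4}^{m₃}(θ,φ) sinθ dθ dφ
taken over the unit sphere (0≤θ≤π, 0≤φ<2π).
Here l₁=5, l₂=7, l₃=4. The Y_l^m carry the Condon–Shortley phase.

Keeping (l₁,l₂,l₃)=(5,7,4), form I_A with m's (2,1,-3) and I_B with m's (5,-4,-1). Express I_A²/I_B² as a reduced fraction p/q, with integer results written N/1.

686/495

Same 5,7,4: normalisation and zero-m 3j drop out of the ratio.
A: Δ: 8! 2! 6! / 17! → 1/6126120; sum: t=2:+1/1036800 t=3:−1/172800 = -1/207360; 3j²(5 7 4; 2 1 -3) = Δ·Π!·Σ² = 245/14586  (sign +1)
B: Δ: 8! 2! 6! / 17! → 1/6126120; sum: t=0:+1/2903040 = 1/2903040; 3j²(5 7 4; 5 -4 -1) = Δ·Π!·Σ² = 75/6188  (sign -1)
I_A²/I_B² = (245/14586)/(75/6188) = 686/495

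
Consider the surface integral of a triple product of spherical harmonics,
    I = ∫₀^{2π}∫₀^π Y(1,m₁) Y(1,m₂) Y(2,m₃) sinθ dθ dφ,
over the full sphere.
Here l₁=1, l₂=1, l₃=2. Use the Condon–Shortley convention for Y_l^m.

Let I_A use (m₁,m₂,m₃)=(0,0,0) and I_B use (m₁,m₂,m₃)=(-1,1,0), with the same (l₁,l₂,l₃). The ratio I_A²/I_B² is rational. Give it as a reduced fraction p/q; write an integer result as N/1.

Shared (l₁,l₂,l₃)=(1,1,2): N and (l;000)² cancel in I_A²/I_B².
A: Δ = 0!·2!·2!/5! = 1/30; Racah Σ t=0..0: t=0:+1/1 = 1/1; ⇒ 3j(1 1 2; 0 0 0)² = 2/15, sgn +1
B: Δ = 0!·2!·2!/5! = 1/30; Racah Σ t=0..0: t=0:+1/4 = 1/4; ⇒ 3j(1 1 2; -1 1 0)² = 1/30, sgn +1
I_A²/I_B² = (2/15)/(1/30) = 4/1

4/1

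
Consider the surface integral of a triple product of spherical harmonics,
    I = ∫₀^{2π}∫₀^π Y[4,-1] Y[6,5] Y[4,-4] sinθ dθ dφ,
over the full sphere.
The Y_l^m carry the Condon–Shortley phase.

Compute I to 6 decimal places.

Rules hold: Σm=0, L=14 even, 2≤4≤10.
N = 9·13·9 = 1053
Δ = 6!·2!·6!/15! = 1/1261260
Racah Σ t=2..4: t=2:+1/4608 t=3:−1/1296 t=4:+1/4608 = -7/20736
⇒ 3j(4 6 4; 0 0 0)² = 20/1287, sgn -1
Racah Σ t=5..5: t=5:−1/172800 = -1/172800
⇒ 3j(4 6 4; -1 5 -4)² = 2/65, sgn -1
4πI² = N·(3j₀)²·(3jₘ)² = 72/143
I = +1·√(0.503497/4π) = 0.20016738

0.200167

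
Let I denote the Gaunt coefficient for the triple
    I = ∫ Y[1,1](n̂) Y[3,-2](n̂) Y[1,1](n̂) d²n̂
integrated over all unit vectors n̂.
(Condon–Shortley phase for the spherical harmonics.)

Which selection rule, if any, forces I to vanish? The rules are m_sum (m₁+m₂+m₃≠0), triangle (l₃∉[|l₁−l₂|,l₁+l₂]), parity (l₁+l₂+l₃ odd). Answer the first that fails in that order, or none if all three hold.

m₁+m₂+m₃ = 1 − 2 + 1 = 0  ✓
triangle: |1−3|=2 ≤ l₃=1 ≤ 1+3=4  ✗
parity: l₁+l₂+l₃ = 5 is odd

triangle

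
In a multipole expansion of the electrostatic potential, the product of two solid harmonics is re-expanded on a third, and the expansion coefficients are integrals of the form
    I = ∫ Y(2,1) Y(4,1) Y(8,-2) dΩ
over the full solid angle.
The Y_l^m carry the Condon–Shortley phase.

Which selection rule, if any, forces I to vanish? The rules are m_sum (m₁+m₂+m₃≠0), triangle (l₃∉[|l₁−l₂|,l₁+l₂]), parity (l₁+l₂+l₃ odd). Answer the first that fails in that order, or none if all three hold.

triangle

azimuthal sum: 1 + 1 − 2 = 0  ✓
2 ≤ 8 ≤ 6 (triangle on l)  ✗
L = 2 + 4 + 8 = 14 (even)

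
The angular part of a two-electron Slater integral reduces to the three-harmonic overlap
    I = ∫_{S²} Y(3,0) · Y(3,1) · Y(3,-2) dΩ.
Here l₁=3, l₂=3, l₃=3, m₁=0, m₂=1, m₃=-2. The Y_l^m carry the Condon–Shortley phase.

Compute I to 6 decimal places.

0.000000

m-sum = 0 + 1 − 2 = -1 ≠ 0 ⇒ I = 0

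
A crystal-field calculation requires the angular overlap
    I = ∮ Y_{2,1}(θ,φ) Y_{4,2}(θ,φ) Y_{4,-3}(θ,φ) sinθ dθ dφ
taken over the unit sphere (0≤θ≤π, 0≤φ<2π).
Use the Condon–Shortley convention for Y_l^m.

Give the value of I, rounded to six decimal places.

-0.187702

Checks pass: Σm=0; 10 even; l₃=4∈[2,6].
(2·2+1)(2·4+1)(2·4+1) = 405
Δ: 2! 2! 6! / 11! → 1/13860
sum: t=0:+1/192 t=1:−1/36 t=2:+1/192 = -5/288
3j²(2 4 4; 0 0 0) = Δ·Π!·Σ² = 20/693  (sign -1)
sum: t=0:+1/1440 t=1:−1/240 = -1/288
3j²(2 4 4; 1 2 -3) = Δ·Π!·Σ² = 5/132  (sign +1)
combine: 4πI² = 405·20/693·5/132 = 375/847
take √, sign -1: I = -0.18770204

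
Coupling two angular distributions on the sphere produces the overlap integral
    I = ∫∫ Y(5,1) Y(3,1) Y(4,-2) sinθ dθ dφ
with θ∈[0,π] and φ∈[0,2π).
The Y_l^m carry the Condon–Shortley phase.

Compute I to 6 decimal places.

0.106335

Rules hold: Σm=0, L=12 even, 2≤4≤8.
N = 11·7·9 = 693
Δ = 4!·6!·2!/13! = 1/180180
Racah Σ t=1..3: t=1:−1/576 t=2:+1/144 t=3:−1/576 = 1/288
⇒ 3j(5 3 4; 0 0 0)² = 20/1001, sgn +1
Racah Σ t=2..4: t=2:+1/384 t=3:−1/720 t=4:+1/34560 = 43/34560
⇒ 3j(5 3 4; 1 1 -2)² = 1849/180180, sgn +1
4πI² = N·(3j₀)²·(3jₘ)² = 1849/13013
I = +1·√(0.142089/4π) = 0.10633465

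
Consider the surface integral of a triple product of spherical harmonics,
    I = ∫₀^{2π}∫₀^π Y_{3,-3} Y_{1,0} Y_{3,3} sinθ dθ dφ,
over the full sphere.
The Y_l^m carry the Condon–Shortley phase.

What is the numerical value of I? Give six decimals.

0.000000

Σlᵢ=7 odd — θ-integrand is odd under cosθ→−cosθ; I=0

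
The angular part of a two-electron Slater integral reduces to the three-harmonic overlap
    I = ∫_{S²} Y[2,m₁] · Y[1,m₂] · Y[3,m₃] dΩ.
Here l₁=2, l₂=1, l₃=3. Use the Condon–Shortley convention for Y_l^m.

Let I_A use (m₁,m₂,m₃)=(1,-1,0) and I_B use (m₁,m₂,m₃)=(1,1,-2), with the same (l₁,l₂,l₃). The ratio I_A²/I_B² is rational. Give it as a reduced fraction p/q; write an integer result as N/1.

Same 2,1,3: normalisation and zero-m 3j drop out of the ratio.
A: Δ: 0! 4! 2! / 7! → 1/105; sum: t=0:+1/12 = 1/12; 3j²(2 1 3; 1 -1 0) = Δ·Π!·Σ² = 1/35  (sign -1)
B: Δ: 0! 4! 2! / 7! → 1/105; sum: t=0:+1/12 = 1/12; 3j²(2 1 3; 1 1 -2) = Δ·Π!·Σ² = 2/21  (sign -1)
I_A²/I_B² = (1/35)/(2/21) = 3/10

3/10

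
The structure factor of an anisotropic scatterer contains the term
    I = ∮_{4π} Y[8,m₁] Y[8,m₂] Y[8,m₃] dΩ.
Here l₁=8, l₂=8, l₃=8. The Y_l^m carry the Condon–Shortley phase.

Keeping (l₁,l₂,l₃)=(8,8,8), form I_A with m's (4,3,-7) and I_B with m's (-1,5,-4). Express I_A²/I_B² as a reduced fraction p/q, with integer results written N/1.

Same 8,8,8: normalisation and zero-m 3j drop out of the ratio.
A: Δ: 8! 8! 8! / 25! → 1/236637794250; sum: t=3:−1/146313216000 t=4:+1/117050572800 = 1/585252864000; 3j²(8 8 8; 4 3 -7) = Δ·Π!·Σ² = 33/37145  (sign -1)
B: Δ: 8! 8! 8! / 25! → 1/236637794250; sum: t=5:−1/16721510400 t=6:+1/5225472000 t=7:−1/10450944000 t=8:+1/146313216000 = 1/23410114560; 3j²(8 8 8; -1 5 -4) = Δ·Π!·Σ² = 45/7429  (sign +1)
I_A²/I_B² = (33/37145)/(45/7429) = 11/75

11/75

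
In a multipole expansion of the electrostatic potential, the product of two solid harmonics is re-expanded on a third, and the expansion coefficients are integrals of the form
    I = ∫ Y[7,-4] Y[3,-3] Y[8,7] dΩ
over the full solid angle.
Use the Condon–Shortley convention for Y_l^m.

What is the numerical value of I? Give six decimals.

0.140692

Rules hold: Σm=0, L=18 even, 4≤8≤10.
N = 15·7·17 = 1785
Δ = 2!·12!·4!/19! = 1/5290740
Racah Σ t=0..2: t=0:+1/7257600 t=1:−1/2073600 t=2:+1/7257600 = -1/4838400
⇒ 3j(7 3 8; 0 0 0)² = 252/20995, sgn -1
Racah Σ t=0..0: t=0:+1/1916006400 = 1/1916006400
⇒ 3j(7 3 8; -4 -3 7)² = 15/1292, sgn -1
4πI² = N·(3j₀)²·(3jₘ)² = 19845/79781
I = +1·√(0.248743/4π) = 0.14069248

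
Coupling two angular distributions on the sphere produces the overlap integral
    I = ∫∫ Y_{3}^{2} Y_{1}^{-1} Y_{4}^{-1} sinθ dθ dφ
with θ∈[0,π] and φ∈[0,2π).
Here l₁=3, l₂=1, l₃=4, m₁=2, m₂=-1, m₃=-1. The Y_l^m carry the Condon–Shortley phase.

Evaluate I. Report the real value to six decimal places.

Rules hold: Σm=0, L=8 even, 2≤4≤4.
N = 7·3·9 = 189
Δ = 0!·6!·2!/9! = 1/252
Racah Σ t=0..0: t=0:+1/36 = 1/36
⇒ 3j(3 1 4; 0 0 0)² = 4/63, sgn +1
Racah Σ t=0..0: t=0:+1/240 = 1/240
⇒ 3j(3 1 4; 2 -1 -1)² = 1/84, sgn -1
4πI² = N·(3j₀)²·(3jₘ)² = 1/7
I = -1·√(0.142857/4π) = -0.10662181

-0.106622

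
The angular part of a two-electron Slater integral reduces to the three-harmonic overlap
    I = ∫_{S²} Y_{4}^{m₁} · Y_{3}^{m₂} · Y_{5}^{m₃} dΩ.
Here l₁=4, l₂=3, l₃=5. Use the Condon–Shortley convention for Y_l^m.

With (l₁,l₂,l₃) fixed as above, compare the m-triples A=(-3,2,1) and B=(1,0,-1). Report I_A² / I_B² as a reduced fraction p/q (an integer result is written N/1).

4235/2166

l's match ⇒ only the (l;m) 3-j factors differ between A and B.
A: triangle coeff Δ(4,3,5) = 1/180180; Σ_t [1,2]: t=1:−1/17280 t=2:+1/1440 = 11/17280; (3j)²=11/468 [(4 3 5; -3 2 1)], sign=+1
B: triangle coeff Δ(4,3,5) = 1/180180; Σ_t [0,2]: t=0:+1/432 t=1:−1/192 t=2:+1/1440 = -19/8640; (3j)²=361/30030 [(4 3 5; 1 0 -1)], sign=-1
I_A²/I_B² = (11/468)/(361/30030) = 4235/2166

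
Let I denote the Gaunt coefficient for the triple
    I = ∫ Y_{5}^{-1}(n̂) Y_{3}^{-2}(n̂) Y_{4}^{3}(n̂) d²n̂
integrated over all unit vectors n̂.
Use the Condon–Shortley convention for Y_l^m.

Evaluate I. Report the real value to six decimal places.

Rules hold: Σm=0, L=12 even, 2≤4≤8.
N = 11·7·9 = 693
Δ = 4!·6!·2!/13! = 1/180180
Racah Σ t=1..3: t=1:−1/576 t=2:+1/144 t=3:−1/576 = 1/288
⇒ 3j(5 3 4; 0 0 0)² = 20/1001, sgn +1
Racah Σ t=0..1: t=0:+1/17280 t=1:−1/1440 = -11/17280
⇒ 3j(5 3 4; -1 -2 3)² = 11/468, sgn +1
4πI² = N·(3j₀)²·(3jₘ)² = 55/169
I = +1·√(0.325444/4π) = 0.16092854

0.160929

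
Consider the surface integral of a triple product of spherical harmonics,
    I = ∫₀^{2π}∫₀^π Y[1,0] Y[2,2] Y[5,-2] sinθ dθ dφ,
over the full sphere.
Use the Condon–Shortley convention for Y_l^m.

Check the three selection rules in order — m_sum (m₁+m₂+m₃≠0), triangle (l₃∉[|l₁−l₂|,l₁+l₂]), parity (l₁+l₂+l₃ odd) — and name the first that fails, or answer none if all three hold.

triangle

azimuthal sum: 0 + 2 − 2 = 0  ✓
1 ≤ 5 ≤ 3 (triangle on l)  ✗
L = 1 + 2 + 5 = 8 (even)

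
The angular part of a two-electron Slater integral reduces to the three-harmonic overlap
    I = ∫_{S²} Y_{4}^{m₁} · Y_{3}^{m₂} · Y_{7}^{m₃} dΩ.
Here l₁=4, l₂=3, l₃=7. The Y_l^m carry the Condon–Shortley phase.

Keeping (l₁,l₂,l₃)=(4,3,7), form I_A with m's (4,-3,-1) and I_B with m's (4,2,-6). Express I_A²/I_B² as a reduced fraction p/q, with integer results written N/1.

l's match ⇒ only the (l;m) 3-j factors differ between A and B.
A: triangle coeff Δ(4,3,7) = 1/45045; Σ_t [0,0]: t=0:+1/29030400 = 1/29030400; (3j)²=1/45045 [(4 3 7; 4 -3 -1)], sign=+1
B: triangle coeff Δ(4,3,7) = 1/45045; Σ_t [0,0]: t=0:+1/4838400 = 1/4838400; (3j)²=1/35 [(4 3 7; 4 2 -6)], sign=-1
I_A²/I_B² = (1/45045)/(1/35) = 1/1287

1/1287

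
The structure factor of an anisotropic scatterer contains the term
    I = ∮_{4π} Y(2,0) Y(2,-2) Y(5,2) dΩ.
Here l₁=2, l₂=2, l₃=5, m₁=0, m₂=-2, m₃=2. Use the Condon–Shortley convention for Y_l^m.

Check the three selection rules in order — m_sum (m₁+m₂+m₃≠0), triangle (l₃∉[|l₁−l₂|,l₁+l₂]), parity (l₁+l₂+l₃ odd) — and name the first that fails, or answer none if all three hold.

triangle

Σmᵢ = 0  ✓
l₃∈[|l₁−l₂|,l₁+l₂]=[0,4], have l₃=5  ✗
Σlᵢ = 9 ⇒ odd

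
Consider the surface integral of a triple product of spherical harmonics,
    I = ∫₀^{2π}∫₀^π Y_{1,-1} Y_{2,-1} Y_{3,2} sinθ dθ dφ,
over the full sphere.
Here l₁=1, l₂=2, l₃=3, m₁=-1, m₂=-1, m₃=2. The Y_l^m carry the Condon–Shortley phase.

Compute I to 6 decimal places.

0.261169

Rules hold: Σm=0, L=6 even, 1≤3≤3.
N = 3·5·7 = 105
Δ = 0!·2!·4!/7! = 1/105
Racah Σ t=0..0: t=0:+1/4 = 1/4
⇒ 3j(1 2 3; 0 0 0)² = 3/35, sgn -1
Racah Σ t=0..0: t=0:+1/12 = 1/12
⇒ 3j(1 2 3; -1 -1 2)² = 2/21, sgn -1
4πI² = N·(3j₀)²·(3jₘ)² = 6/7
I = +1·√(0.857143/4π) = 0.26116903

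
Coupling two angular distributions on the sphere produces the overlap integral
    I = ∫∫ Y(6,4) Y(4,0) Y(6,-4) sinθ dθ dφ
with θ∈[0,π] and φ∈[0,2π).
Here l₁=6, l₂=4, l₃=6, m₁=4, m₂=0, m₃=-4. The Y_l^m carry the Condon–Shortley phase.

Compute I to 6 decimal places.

m-sum 0 ✓  L=16 even ✓  2≤6≤10 ✓
Π(2lᵢ+1) = 13×9×13 = 1521
triangle coeff Δ(6,4,6) = 1/15315300
Σ_t [0,4]: t=0:+1/829440 t=1:−1/25920 t=2:+1/9216 t=3:−1/25920 t=4:+1/829440 = 7/207360
(3j)²=28/2431 [(6 4 6; 0 0 0)], sign=+1
Σ_t [0,2]: t=0:+1/829440 t=1:−1/181440 t=2:+1/645120 = -1/362880
(3j)²=256/17017 [(6 4 6; 4 0 -4)], sign=-1
⇒ 4πI² = 9216/34969
I = (-1)√(9216/34969/(4π)) = -0.14481872

-0.144819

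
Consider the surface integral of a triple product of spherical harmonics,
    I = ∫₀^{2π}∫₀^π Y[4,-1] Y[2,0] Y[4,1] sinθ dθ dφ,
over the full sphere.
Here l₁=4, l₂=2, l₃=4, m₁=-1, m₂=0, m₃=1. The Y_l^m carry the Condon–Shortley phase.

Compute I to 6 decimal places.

Checks pass: Σm=0; 10 even; l₃=4∈[2,6].
(2·4+1)(2·2+1)(2·4+1) = 405
Δ: 2! 6! 2! / 11! → 1/13860
sum: t=0:+1/192 t=1:−1/36 t=2:+1/192 = -5/288
3j²(4 2 4; 0 0 0) = Δ·Π!·Σ² = 20/693  (sign -1)
sum: t=0:+1/480 t=1:−1/48 t=2:+1/144 = -17/1440
3j²(4 2 4; -1 0 1) = Δ·Π!·Σ² = 289/13860  (sign +1)
combine: 4πI² = 405·20/693·289/13860 = 1445/5929
take √, sign -1: I = -0.13926381

-0.139264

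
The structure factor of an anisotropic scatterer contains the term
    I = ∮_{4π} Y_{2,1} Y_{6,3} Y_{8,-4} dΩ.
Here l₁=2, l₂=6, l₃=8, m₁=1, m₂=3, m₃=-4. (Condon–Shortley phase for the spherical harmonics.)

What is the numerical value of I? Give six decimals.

0.251742

m-sum 0 ✓  L=16 even ✓  4≤8≤8 ✓
Π(2lᵢ+1) = 5×13×17 = 1105
triangle coeff Δ(2,6,8) = 1/30940
Σ_t [0,0]: t=0:+1/2073600 = 1/2073600
(3j)²=28/1105 [(2 6 8; 0 0 0)], sign=+1
Σ_t [0,0]: t=0:+1/13063680 = 1/13063680
(3j)²=44/1547 [(2 6 8; 1 3 -4)], sign=+1
⇒ 4πI² = 176/221
I = (+1)√(176/221/(4π)) = 0.25174176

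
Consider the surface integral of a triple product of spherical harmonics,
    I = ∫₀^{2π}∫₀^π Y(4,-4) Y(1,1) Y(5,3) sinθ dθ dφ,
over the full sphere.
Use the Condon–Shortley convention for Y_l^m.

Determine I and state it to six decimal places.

-0.049106

m-sum 0 ✓  L=10 even ✓  3≤5≤5 ✓
Π(2lᵢ+1) = 9×3×11 = 297
triangle coeff Δ(4,1,5) = 1/495
Σ_t [0,0]: t=0:+1/576 = 1/576
(3j)²=5/99 [(4 1 5; 0 0 0)], sign=-1
Σ_t [0,0]: t=0:+1/80640 = 1/80640
(3j)²=1/495 [(4 1 5; -4 1 3)], sign=+1
⇒ 4πI² = 1/33
I = (-1)√(1/33/(4π)) = -0.04910640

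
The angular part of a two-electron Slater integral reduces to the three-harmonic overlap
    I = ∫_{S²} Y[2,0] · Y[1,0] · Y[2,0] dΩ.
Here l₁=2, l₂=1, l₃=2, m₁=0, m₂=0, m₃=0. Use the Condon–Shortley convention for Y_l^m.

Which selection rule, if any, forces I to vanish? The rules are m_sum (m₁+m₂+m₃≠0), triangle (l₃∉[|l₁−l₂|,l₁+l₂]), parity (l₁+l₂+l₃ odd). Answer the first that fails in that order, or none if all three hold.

parity

azimuthal sum: 0 + 0 + 0 = 0  ✓
1 ≤ 2 ≤ 3 (triangle on l)  ✓
L = 2 + 1 + 2 = 5 (odd)  ✗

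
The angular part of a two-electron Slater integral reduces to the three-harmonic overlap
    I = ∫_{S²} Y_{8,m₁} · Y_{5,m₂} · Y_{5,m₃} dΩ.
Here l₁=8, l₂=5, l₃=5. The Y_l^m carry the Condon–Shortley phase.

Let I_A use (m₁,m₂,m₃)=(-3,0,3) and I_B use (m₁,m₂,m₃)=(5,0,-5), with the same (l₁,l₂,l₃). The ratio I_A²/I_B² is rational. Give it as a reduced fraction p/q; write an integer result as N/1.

l's match ⇒ only the (l;m) 3-j factors differ between A and B.
A: triangle coeff Δ(8,5,5) = 1/37413090; Σ_t [3,5]: t=3:−1/58060800 t=4:+1/2903040 t=5:−1/2073600 = -1/6451200; (3j)²=15/4199 [(8 5 5; -3 0 3)], sign=-1
B: triangle coeff Δ(8,5,5) = 1/37413090; Σ_t [3,3]: t=3:−1/58060800 = -1/58060800; (3j)²=5/323 [(8 5 5; 5 0 -5)], sign=-1
I_A²/I_B² = (15/4199)/(5/323) = 3/13

3/13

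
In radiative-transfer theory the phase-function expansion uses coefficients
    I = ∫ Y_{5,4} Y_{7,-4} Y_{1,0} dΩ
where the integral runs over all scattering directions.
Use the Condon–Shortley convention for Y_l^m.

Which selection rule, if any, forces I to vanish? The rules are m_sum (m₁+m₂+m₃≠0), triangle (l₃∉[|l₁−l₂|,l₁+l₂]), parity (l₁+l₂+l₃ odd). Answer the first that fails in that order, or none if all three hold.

triangle

azimuthal sum: 4 − 4 + 0 = 0  ✓
2 ≤ 1 ≤ 12 (triangle on l)  ✗
L = 5 + 7 + 1 = 13 (odd)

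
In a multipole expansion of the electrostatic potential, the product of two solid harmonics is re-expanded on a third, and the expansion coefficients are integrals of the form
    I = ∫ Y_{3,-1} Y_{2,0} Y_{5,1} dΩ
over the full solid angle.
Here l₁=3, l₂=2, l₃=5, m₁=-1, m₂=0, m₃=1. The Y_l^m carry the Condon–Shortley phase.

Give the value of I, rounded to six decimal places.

-0.227318

Checks pass: Σm=0; 10 even; l₃=5∈[1,5].
(2·3+1)(2·2+1)(2·5+1) = 385
Δ: 0! 6! 4! / 11! → 1/2310
sum: t=0:+1/144 = 1/144
3j²(3 2 5; 0 0 0) = Δ·Π!·Σ² = 10/231  (sign -1)
sum: t=0:+1/192 = 1/192
3j²(3 2 5; -1 0 1) = Δ·Π!·Σ² = 3/77  (sign +1)
combine: 4πI² = 385·10/231·3/77 = 50/77
take √, sign -1: I = -0.22731846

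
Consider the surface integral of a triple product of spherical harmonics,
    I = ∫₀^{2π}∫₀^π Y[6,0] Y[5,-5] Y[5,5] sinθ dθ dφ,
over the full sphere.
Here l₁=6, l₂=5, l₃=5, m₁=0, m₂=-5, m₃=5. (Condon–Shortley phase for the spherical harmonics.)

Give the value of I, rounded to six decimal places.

0.046023

m-sum 0 ✓  L=16 even ✓  1≤5≤11 ✓
Π(2lᵢ+1) = 13×11×11 = 1573
triangle coeff Δ(6,5,5) = 1/28588560
Σ_t [1,5]: t=1:−1/345600 t=2:+1/13824 t=3:−1/5184 t=4:+1/13824 t=5:−1/345600 = -7/129600
(3j)²=80/7293 [(6 5 5; 0 0 0)], sign=+1
Σ_t [0,0]: t=0:+1/12441600 = 1/12441600
(3j)²=15/9724 [(6 5 5; 0 -5 5)], sign=+1
⇒ 4πI² = 100/3757
I = (+1)√(100/3757/(4π)) = 0.04602295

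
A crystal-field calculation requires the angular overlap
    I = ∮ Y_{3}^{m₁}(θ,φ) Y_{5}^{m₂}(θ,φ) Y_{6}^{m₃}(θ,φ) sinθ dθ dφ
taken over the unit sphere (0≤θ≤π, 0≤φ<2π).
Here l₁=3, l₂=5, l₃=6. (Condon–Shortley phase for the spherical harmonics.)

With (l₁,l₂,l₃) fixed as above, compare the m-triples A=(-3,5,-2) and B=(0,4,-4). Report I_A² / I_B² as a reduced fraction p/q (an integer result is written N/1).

1/15

Shared (l₁,l₂,l₃)=(3,5,6): N and (l;000)² cancel in I_A²/I_B².
A: Δ = 2!·4!·8!/15! = 1/675675; Racah Σ t=2..2: t=2:+1/1935360 = 1/1935360; ⇒ 3j(3 5 6; -3 5 -2)² = 1/1001, sgn +1
B: Δ = 2!·4!·8!/15! = 1/675675; Racah Σ t=1..2: t=1:−1/161280 t=2:+1/60480 = 1/96768; ⇒ 3j(3 5 6; 0 4 -4)² = 15/1001, sgn +1
I_A²/I_B² = (1/1001)/(15/1001) = 1/15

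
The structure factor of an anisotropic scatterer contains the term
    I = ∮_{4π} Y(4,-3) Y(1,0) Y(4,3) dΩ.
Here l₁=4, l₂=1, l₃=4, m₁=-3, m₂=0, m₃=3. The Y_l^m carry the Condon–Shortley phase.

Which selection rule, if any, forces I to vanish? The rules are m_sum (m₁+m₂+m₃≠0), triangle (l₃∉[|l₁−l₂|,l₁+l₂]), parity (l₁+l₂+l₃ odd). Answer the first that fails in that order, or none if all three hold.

parity

Σmᵢ = 0  ✓
l₃∈[|l₁−l₂|,l₁+l₂]=[3,5], have l₃=4  ✓
Σlᵢ = 9 ⇒ odd  ✗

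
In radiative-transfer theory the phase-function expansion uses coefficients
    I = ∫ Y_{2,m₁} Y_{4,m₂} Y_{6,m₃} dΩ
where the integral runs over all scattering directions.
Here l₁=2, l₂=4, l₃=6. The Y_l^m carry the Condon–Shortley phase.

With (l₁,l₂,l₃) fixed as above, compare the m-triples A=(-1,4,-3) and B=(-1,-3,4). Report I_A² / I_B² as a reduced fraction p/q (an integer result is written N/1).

l's match ⇒ only the (l;m) 3-j factors differ between A and B.
A: triangle coeff Δ(2,4,6) = 1/6435; Σ_t [0,0]: t=0:+1/241920 = 1/241920; (3j)²=1/715 [(2 4 6; -1 4 -3)], sign=-1
B: triangle coeff Δ(2,4,6) = 1/6435; Σ_t [0,0]: t=0:+1/30240 = 1/30240; (3j)²=16/429 [(2 4 6; -1 -3 4)], sign=+1
I_A²/I_B² = (1/715)/(16/429) = 3/80

3/80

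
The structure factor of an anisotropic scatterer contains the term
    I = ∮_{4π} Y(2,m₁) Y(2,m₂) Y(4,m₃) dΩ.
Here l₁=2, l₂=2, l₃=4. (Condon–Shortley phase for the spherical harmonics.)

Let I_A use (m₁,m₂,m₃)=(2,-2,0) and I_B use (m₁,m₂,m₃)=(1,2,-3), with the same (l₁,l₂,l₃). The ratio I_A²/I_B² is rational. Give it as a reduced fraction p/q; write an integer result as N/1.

1/35

Same 2,2,4: normalisation and zero-m 3j drop out of the ratio.
A: Δ: 0! 4! 4! / 9! → 1/630; sum: t=0:+1/576 = 1/576; 3j²(2 2 4; 2 -2 0) = Δ·Π!·Σ² = 1/630  (sign +1)
B: Δ: 0! 4! 4! / 9! → 1/630; sum: t=0:+1/144 = 1/144; 3j²(2 2 4; 1 2 -3) = Δ·Π!·Σ² = 1/18  (sign -1)
I_A²/I_B² = (1/630)/(1/18) = 1/35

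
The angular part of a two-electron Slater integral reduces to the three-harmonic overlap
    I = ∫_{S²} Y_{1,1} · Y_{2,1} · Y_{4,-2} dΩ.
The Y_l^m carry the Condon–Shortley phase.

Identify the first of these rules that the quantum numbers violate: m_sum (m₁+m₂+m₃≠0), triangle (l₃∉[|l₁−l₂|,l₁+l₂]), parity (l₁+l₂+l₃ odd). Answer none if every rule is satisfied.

azimuthal sum: 1 + 1 − 2 = 0  ✓
1 ≤ 4 ≤ 3 (triangle on l)  ✗
L = 1 + 2 + 4 = 7 (odd)

triangle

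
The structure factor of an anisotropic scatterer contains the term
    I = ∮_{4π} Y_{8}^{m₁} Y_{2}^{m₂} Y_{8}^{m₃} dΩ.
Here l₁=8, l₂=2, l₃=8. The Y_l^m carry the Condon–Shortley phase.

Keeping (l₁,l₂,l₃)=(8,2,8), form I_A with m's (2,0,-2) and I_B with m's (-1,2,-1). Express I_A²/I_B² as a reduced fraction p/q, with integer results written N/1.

25/54

Same 8,2,8: normalisation and zero-m 3j drop out of the ratio.
A: Δ: 2! 14! 2! / 19! → 1/348840; sum: t=0:+1/116121600 t=1:−1/43545600 t=2:+1/348364800 = -1/87091200; 3j²(8 2 8; 2 0 -2) = Δ·Π!·Σ² = 10/969  (sign -1)
B: Δ: 2! 14! 2! / 19! → 1/348840; sum: t=2:+1/101606400 = 1/101606400; 3j²(8 2 8; -1 2 -1) = Δ·Π!·Σ² = 36/1615  (sign -1)
I_A²/I_B² = (10/969)/(36/1615) = 25/54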